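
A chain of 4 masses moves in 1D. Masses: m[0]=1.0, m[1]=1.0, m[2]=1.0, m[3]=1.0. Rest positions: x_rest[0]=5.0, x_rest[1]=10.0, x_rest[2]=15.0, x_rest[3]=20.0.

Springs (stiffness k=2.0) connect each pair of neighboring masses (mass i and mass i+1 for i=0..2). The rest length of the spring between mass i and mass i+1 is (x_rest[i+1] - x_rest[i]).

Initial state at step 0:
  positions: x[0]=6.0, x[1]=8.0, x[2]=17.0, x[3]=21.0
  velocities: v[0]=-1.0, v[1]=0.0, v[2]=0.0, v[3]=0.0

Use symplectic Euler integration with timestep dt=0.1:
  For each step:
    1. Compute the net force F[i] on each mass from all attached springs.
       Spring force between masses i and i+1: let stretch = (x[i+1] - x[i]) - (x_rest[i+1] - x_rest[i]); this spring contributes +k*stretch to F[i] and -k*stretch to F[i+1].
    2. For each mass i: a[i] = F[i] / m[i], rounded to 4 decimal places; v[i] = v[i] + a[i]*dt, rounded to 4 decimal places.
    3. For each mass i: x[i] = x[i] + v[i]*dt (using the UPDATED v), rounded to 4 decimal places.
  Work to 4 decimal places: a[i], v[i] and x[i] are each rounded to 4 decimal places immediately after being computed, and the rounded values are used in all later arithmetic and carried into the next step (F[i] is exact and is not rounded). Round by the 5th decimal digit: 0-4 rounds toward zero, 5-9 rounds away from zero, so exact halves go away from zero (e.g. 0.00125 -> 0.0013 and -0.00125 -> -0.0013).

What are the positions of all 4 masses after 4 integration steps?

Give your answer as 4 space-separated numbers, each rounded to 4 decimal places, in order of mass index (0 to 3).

Answer: 5.0778 9.2527 16.1043 21.1653

Derivation:
Step 0: x=[6.0000 8.0000 17.0000 21.0000] v=[-1.0000 0.0000 0.0000 0.0000]
Step 1: x=[5.8400 8.1400 16.9000 21.0200] v=[-1.6000 1.4000 -1.0000 0.2000]
Step 2: x=[5.6260 8.4092 16.7072 21.0576] v=[-2.1400 2.6920 -1.9280 0.3760]
Step 3: x=[5.3677 8.7887 16.4355 21.1082] v=[-2.5834 3.7950 -2.7175 0.5059]
Step 4: x=[5.0778 9.2527 16.1043 21.1653] v=[-2.8992 4.6402 -3.3123 0.5714]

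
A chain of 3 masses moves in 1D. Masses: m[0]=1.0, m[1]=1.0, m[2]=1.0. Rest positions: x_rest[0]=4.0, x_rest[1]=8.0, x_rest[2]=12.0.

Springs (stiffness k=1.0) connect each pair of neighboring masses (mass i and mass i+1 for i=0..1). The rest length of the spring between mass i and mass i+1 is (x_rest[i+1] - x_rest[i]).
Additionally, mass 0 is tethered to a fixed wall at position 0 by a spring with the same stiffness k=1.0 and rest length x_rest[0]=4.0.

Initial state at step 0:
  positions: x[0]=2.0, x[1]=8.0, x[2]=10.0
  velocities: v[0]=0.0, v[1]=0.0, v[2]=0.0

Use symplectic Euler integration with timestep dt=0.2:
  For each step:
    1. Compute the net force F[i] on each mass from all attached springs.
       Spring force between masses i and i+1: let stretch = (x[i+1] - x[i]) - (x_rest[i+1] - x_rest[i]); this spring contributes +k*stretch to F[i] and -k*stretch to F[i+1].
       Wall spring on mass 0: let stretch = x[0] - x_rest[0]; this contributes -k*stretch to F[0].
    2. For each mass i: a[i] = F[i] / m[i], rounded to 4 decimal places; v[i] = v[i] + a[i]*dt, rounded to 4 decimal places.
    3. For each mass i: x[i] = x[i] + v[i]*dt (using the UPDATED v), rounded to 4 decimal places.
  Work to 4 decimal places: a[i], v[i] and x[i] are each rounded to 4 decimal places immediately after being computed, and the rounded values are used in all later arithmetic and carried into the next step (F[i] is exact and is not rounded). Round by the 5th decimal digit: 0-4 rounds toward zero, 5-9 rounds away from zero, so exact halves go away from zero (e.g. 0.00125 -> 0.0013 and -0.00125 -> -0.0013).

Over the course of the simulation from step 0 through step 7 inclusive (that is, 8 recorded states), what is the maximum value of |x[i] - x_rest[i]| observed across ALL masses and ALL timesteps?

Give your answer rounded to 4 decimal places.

Answer: 2.2156

Derivation:
Step 0: x=[2.0000 8.0000 10.0000] v=[0.0000 0.0000 0.0000]
Step 1: x=[2.1600 7.8400 10.0800] v=[0.8000 -0.8000 0.4000]
Step 2: x=[2.4608 7.5424 10.2304] v=[1.5040 -1.4880 0.7520]
Step 3: x=[2.8664 7.1491 10.4333] v=[2.0282 -1.9667 1.0144]
Step 4: x=[3.3287 6.7158 10.6648] v=[2.3115 -2.1664 1.1576]
Step 5: x=[3.7933 6.3050 10.8984] v=[2.3232 -2.0540 1.1678]
Step 6: x=[4.2067 5.9775 11.1082] v=[2.0669 -1.6377 1.0491]
Step 7: x=[4.5226 5.7844 11.2728] v=[1.5797 -0.9657 0.8230]
Max displacement = 2.2156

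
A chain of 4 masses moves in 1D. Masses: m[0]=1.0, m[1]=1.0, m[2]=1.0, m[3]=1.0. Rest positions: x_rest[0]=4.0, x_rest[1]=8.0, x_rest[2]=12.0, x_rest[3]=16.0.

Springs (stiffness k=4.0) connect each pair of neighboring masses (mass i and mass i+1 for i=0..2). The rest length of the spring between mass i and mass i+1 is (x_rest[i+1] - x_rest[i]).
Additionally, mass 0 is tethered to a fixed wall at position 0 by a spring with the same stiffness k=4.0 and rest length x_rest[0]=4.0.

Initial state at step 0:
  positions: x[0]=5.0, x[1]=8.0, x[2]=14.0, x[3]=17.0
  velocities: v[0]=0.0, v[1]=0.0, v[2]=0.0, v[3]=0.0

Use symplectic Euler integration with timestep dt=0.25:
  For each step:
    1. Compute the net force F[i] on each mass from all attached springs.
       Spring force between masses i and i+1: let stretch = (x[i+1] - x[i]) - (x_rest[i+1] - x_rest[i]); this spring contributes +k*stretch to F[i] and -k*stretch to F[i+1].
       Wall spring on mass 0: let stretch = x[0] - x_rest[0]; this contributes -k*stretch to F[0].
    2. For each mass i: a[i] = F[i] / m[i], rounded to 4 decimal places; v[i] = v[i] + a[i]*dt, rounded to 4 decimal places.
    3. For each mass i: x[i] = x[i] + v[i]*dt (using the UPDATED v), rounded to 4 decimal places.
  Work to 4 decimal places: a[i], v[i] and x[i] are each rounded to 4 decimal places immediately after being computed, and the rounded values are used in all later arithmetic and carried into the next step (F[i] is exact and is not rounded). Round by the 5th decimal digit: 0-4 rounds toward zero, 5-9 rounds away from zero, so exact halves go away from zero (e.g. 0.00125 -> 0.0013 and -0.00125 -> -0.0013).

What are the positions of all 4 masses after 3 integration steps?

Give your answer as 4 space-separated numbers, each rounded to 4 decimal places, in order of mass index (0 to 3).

Answer: 3.7969 9.6719 12.0781 17.4688

Derivation:
Step 0: x=[5.0000 8.0000 14.0000 17.0000] v=[0.0000 0.0000 0.0000 0.0000]
Step 1: x=[4.5000 8.7500 13.2500 17.2500] v=[-2.0000 3.0000 -3.0000 1.0000]
Step 2: x=[3.9375 9.5625 12.3750 17.5000] v=[-2.2500 3.2500 -3.5000 1.0000]
Step 3: x=[3.7969 9.6719 12.0781 17.4688] v=[-0.5625 0.4375 -1.1875 -0.1250]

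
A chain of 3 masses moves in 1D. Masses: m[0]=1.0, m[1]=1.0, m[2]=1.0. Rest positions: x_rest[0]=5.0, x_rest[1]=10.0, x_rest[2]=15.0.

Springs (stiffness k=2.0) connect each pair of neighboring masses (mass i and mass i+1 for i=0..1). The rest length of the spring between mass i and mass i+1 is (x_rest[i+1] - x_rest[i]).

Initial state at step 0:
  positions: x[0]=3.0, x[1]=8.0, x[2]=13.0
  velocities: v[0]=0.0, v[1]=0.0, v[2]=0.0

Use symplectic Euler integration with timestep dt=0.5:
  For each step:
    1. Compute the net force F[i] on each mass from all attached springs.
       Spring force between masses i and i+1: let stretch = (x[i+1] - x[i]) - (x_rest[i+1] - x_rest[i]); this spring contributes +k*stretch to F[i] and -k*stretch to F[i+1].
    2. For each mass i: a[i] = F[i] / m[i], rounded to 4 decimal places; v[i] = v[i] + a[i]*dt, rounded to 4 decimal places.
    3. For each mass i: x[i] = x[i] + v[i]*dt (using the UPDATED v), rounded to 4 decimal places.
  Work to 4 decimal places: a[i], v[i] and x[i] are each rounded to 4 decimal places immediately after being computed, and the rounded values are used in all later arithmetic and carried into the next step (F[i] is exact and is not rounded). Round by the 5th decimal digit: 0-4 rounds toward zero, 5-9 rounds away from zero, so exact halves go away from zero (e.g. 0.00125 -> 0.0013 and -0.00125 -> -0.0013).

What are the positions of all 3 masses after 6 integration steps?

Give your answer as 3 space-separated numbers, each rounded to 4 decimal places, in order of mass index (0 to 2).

Answer: 3.0000 8.0000 13.0000

Derivation:
Step 0: x=[3.0000 8.0000 13.0000] v=[0.0000 0.0000 0.0000]
Step 1: x=[3.0000 8.0000 13.0000] v=[0.0000 0.0000 0.0000]
Step 2: x=[3.0000 8.0000 13.0000] v=[0.0000 0.0000 0.0000]
Step 3: x=[3.0000 8.0000 13.0000] v=[0.0000 0.0000 0.0000]
Step 4: x=[3.0000 8.0000 13.0000] v=[0.0000 0.0000 0.0000]
Step 5: x=[3.0000 8.0000 13.0000] v=[0.0000 0.0000 0.0000]
Step 6: x=[3.0000 8.0000 13.0000] v=[0.0000 0.0000 0.0000]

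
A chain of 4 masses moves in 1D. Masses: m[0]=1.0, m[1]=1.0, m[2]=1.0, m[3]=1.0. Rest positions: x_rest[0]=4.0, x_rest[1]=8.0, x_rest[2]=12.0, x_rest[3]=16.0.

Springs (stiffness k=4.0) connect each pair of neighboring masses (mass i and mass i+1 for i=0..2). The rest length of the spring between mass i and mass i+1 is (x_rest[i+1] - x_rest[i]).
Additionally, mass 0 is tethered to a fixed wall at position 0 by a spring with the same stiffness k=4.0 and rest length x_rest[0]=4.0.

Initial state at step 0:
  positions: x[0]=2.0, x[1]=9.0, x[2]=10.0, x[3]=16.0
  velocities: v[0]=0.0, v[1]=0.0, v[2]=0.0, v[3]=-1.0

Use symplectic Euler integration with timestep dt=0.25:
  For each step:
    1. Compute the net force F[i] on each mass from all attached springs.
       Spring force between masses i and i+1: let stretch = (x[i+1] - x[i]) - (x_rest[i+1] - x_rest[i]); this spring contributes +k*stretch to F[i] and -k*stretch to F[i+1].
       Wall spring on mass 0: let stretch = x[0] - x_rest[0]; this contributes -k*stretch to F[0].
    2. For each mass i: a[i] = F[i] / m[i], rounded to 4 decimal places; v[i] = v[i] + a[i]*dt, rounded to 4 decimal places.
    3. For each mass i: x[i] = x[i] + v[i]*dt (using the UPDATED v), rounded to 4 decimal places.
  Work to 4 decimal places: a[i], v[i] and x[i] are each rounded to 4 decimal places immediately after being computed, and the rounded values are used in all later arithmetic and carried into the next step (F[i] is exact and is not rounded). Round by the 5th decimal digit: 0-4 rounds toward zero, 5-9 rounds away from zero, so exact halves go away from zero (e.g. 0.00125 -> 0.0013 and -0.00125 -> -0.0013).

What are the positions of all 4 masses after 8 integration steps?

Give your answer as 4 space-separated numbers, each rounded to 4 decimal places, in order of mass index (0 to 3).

Answer: 4.1184 6.7174 12.4366 14.8227

Derivation:
Step 0: x=[2.0000 9.0000 10.0000 16.0000] v=[0.0000 0.0000 0.0000 -1.0000]
Step 1: x=[3.2500 7.5000 11.2500 15.2500] v=[5.0000 -6.0000 5.0000 -3.0000]
Step 2: x=[4.7500 5.8750 12.5625 14.5000] v=[6.0000 -6.5000 5.2500 -3.0000]
Step 3: x=[5.3438 5.6406 12.6875 14.2656] v=[2.3750 -0.9375 0.5000 -0.9375]
Step 4: x=[4.6758 7.0938 11.4453 14.6367] v=[-2.6720 5.8126 -4.9688 1.4844]
Step 5: x=[3.4434 9.0303 9.9131 15.2100] v=[-4.9298 7.7461 -6.1289 2.2930]
Step 6: x=[2.7468 9.7908 9.4844 15.4590] v=[-2.7863 3.0420 -1.7148 0.9961]
Step 7: x=[3.1245 8.7137 10.6260 15.2144] v=[1.5109 -4.3084 4.5662 -0.9785]
Step 8: x=[4.1184 6.7174 12.4366 14.8227] v=[3.9756 -7.9853 7.2423 -1.5669]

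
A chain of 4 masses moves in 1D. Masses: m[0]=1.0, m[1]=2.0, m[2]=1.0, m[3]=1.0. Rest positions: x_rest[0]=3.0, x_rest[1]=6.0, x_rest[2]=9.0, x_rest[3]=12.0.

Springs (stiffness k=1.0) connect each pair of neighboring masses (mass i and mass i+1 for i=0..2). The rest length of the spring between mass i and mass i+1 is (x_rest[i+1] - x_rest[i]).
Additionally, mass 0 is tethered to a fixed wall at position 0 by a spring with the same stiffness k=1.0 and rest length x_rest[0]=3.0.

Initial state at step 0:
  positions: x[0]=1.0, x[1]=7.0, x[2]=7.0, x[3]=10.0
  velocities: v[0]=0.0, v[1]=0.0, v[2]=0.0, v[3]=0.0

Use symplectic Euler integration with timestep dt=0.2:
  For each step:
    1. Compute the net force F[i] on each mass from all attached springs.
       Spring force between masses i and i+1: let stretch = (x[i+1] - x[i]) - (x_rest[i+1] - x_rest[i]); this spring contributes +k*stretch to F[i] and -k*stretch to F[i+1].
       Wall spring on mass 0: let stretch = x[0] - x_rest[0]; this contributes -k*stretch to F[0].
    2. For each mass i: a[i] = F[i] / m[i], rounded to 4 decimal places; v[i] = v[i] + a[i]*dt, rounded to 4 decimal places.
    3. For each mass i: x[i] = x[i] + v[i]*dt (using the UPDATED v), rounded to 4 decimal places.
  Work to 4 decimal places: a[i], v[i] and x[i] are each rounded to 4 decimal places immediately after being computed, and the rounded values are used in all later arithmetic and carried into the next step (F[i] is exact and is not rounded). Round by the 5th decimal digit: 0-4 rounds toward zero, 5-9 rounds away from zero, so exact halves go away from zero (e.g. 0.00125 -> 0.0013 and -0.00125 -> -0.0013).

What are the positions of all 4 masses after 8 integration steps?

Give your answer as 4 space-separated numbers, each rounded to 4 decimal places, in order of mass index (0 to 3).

Answer: 4.7074 4.5574 9.0223 10.7003

Derivation:
Step 0: x=[1.0000 7.0000 7.0000 10.0000] v=[0.0000 0.0000 0.0000 0.0000]
Step 1: x=[1.2000 6.8800 7.1200 10.0000] v=[1.0000 -0.6000 0.6000 0.0000]
Step 2: x=[1.5792 6.6512 7.3456 10.0048] v=[1.8960 -1.1440 1.1280 0.0240]
Step 3: x=[2.0981 6.3348 7.6498 10.0232] v=[2.5946 -1.5818 1.5210 0.0922]
Step 4: x=[2.7026 5.9600 7.9963 10.0667] v=[3.0223 -1.8740 1.7327 0.2175]
Step 5: x=[3.3293 5.5608 8.3442 10.1474] v=[3.1333 -1.9961 1.7395 0.4034]
Step 6: x=[3.9120 5.1726 8.6529 10.2760] v=[2.9137 -1.9409 1.5435 0.6428]
Step 7: x=[4.3887 4.8288 8.8873 10.4596] v=[2.3834 -1.7189 1.1721 0.9182]
Step 8: x=[4.7074 4.5574 9.0223 10.7003] v=[1.5937 -1.3571 0.6749 1.2037]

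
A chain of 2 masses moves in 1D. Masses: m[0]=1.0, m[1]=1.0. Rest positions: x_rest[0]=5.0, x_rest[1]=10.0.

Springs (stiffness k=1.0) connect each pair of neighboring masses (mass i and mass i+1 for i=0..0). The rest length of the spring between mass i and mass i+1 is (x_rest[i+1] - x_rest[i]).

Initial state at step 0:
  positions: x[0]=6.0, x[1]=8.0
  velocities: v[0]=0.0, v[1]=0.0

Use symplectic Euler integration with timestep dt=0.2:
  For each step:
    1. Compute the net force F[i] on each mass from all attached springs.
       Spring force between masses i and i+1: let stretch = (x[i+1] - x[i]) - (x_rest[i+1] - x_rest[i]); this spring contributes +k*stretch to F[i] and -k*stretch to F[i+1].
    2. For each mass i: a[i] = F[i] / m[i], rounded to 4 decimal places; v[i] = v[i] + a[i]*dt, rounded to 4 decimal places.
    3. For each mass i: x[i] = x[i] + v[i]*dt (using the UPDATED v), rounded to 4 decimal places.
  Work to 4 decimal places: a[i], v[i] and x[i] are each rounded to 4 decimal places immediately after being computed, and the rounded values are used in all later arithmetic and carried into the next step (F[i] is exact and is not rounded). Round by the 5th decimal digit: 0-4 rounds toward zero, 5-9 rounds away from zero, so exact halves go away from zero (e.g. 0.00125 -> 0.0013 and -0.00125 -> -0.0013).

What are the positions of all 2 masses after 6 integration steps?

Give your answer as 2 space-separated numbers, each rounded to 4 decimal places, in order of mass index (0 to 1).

Answer: 4.0903 9.9097

Derivation:
Step 0: x=[6.0000 8.0000] v=[0.0000 0.0000]
Step 1: x=[5.8800 8.1200] v=[-0.6000 0.6000]
Step 2: x=[5.6496 8.3504] v=[-1.1520 1.1520]
Step 3: x=[5.3272 8.6728] v=[-1.6118 1.6118]
Step 4: x=[4.9387 9.0613] v=[-1.9427 1.9427]
Step 5: x=[4.5151 9.4849] v=[-2.1182 2.1182]
Step 6: x=[4.0903 9.9097] v=[-2.1242 2.1242]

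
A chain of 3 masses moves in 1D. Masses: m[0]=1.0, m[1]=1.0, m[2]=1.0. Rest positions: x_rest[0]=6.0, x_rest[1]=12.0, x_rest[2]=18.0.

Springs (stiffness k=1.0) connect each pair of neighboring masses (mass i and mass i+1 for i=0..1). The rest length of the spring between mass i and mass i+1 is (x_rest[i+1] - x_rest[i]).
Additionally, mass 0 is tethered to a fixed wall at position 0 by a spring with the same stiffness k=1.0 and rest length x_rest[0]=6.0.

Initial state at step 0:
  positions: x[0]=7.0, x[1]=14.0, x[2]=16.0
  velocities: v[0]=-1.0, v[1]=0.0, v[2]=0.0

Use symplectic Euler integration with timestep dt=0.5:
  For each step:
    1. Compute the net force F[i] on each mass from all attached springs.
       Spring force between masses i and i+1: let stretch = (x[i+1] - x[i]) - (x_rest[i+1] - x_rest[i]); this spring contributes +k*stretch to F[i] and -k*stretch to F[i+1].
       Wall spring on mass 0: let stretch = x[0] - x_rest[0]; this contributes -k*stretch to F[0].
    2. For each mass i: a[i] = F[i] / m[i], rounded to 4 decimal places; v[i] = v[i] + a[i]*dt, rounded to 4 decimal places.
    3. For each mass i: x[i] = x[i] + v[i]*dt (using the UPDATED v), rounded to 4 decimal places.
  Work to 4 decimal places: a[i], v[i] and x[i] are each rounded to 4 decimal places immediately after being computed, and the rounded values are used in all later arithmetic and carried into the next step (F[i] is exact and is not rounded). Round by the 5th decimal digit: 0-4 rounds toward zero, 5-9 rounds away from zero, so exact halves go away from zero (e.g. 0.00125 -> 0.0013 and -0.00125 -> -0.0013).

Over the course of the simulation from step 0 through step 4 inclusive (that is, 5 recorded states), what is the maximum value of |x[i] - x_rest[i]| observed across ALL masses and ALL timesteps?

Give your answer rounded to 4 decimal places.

Answer: 2.1562

Derivation:
Step 0: x=[7.0000 14.0000 16.0000] v=[-1.0000 0.0000 0.0000]
Step 1: x=[6.5000 12.7500 17.0000] v=[-1.0000 -2.5000 2.0000]
Step 2: x=[5.9375 11.0000 18.4375] v=[-1.1250 -3.5000 2.8750]
Step 3: x=[5.1563 9.8438 19.5157] v=[-1.5625 -2.3125 2.1563]
Step 4: x=[4.2579 9.9337 19.6759] v=[-1.7969 0.1797 0.3204]
Max displacement = 2.1562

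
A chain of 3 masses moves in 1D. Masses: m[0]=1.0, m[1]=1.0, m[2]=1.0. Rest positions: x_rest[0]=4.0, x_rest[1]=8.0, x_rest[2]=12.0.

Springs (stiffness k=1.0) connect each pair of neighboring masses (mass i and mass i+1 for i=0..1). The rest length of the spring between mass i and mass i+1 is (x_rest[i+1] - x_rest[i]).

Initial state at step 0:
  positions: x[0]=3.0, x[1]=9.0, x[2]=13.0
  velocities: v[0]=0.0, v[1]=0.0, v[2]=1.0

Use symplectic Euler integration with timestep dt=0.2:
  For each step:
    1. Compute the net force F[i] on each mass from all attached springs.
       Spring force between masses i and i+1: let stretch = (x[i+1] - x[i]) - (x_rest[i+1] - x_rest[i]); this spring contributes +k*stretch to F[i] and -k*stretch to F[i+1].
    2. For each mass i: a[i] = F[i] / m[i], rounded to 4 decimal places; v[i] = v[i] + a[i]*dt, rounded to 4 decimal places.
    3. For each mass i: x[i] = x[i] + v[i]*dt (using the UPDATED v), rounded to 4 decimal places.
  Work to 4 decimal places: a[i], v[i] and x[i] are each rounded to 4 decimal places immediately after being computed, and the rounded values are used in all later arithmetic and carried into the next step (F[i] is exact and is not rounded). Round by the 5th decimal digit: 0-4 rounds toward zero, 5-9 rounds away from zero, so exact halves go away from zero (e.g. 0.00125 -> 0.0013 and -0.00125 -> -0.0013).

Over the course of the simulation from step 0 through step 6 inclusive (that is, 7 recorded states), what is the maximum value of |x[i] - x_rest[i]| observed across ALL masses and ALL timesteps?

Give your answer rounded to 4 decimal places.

Answer: 1.7697

Derivation:
Step 0: x=[3.0000 9.0000 13.0000] v=[0.0000 0.0000 1.0000]
Step 1: x=[3.0800 8.9200 13.2000] v=[0.4000 -0.4000 1.0000]
Step 2: x=[3.2336 8.7776 13.3888] v=[0.7680 -0.7120 0.9440]
Step 3: x=[3.4490 8.5979 13.5532] v=[1.0768 -0.8986 0.8218]
Step 4: x=[3.7103 8.4104 13.6793] v=[1.3066 -0.9373 0.6307]
Step 5: x=[3.9996 8.2457 13.7547] v=[1.4466 -0.8235 0.3769]
Step 6: x=[4.2988 8.1315 13.7697] v=[1.4958 -0.5709 0.0751]
Max displacement = 1.7697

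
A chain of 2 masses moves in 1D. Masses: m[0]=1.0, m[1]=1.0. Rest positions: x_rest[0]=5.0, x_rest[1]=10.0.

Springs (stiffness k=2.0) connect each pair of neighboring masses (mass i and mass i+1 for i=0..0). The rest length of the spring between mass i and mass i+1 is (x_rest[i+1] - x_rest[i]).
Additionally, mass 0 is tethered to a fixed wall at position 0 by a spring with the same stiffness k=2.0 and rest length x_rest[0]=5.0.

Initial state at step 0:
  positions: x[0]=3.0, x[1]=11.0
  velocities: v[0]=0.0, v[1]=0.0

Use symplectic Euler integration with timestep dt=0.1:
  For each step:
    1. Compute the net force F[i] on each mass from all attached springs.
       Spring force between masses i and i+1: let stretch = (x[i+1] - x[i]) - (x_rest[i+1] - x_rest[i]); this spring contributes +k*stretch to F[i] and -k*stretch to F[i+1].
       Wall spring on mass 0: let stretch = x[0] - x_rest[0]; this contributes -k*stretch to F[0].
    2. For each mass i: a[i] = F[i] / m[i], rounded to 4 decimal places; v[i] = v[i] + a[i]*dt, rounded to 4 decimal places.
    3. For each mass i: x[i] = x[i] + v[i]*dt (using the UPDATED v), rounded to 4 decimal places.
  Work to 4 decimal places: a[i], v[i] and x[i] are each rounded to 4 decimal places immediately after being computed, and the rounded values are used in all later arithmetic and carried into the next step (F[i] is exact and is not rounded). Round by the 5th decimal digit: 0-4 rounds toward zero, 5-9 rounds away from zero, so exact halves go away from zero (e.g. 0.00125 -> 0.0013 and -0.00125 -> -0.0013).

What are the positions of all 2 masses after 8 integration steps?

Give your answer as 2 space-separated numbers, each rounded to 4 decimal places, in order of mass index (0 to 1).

Step 0: x=[3.0000 11.0000] v=[0.0000 0.0000]
Step 1: x=[3.1000 10.9400] v=[1.0000 -0.6000]
Step 2: x=[3.2948 10.8232] v=[1.9480 -1.1680]
Step 3: x=[3.5743 10.6558] v=[2.7947 -1.6737]
Step 4: x=[3.9239 10.4468] v=[3.4961 -2.0900]
Step 5: x=[4.3255 10.2073] v=[4.0159 -2.3946]
Step 6: x=[4.7582 9.9502] v=[4.3272 -2.5710]
Step 7: x=[5.1996 9.6893] v=[4.4140 -2.6094]
Step 8: x=[5.6268 9.4386] v=[4.2720 -2.5073]

Answer: 5.6268 9.4386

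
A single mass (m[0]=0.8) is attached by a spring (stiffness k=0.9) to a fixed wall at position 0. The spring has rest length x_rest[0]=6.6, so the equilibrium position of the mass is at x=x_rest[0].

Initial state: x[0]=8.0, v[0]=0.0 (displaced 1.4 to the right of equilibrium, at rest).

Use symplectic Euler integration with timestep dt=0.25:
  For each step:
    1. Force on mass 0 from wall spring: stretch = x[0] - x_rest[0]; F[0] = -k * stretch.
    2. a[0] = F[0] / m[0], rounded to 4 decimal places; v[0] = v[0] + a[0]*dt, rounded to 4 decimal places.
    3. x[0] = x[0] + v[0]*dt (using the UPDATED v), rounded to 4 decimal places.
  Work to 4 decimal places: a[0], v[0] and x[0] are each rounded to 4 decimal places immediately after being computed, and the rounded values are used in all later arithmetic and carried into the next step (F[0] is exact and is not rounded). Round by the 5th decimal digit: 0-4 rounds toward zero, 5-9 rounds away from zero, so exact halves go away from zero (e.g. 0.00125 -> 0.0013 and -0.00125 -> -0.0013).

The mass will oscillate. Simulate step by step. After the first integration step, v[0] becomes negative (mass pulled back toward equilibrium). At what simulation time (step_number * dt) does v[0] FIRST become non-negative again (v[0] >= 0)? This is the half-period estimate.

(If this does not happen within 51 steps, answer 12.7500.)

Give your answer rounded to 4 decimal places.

Step 0: x=[8.0000] v=[0.0000]
Step 1: x=[7.9016] v=[-0.3938]
Step 2: x=[7.7116] v=[-0.7599]
Step 3: x=[7.4435] v=[-1.0726]
Step 4: x=[7.1161] v=[-1.3098]
Step 5: x=[6.7524] v=[-1.4550]
Step 6: x=[6.3779] v=[-1.4979]
Step 7: x=[6.0191] v=[-1.4354]
Step 8: x=[5.7011] v=[-1.2720]
Step 9: x=[5.4463] v=[-1.0192]
Step 10: x=[5.2726] v=[-0.6947]
Step 11: x=[5.1923] v=[-0.3214]
Step 12: x=[5.2109] v=[0.0745]
First v>=0 after going negative at step 12, time=3.0000

Answer: 3.0000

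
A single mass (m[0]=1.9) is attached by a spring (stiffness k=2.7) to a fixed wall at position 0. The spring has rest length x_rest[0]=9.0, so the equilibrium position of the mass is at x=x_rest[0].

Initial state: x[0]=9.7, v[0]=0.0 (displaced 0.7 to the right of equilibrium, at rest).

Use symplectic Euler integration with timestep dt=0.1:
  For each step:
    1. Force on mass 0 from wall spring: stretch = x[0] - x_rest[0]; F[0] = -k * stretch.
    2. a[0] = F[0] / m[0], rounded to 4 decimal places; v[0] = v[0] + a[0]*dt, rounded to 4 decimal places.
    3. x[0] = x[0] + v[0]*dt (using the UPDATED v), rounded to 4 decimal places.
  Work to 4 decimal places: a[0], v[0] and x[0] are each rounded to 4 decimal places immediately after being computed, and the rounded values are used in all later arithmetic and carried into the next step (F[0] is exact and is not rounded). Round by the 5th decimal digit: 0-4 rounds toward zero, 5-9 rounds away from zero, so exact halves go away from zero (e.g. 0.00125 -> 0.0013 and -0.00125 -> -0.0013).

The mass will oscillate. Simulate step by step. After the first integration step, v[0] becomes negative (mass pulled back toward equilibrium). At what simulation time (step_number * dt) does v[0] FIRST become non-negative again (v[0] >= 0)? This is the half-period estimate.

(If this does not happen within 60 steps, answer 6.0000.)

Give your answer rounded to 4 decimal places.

Answer: 2.7000

Derivation:
Step 0: x=[9.7000] v=[0.0000]
Step 1: x=[9.6901] v=[-0.0995]
Step 2: x=[9.6703] v=[-0.1976]
Step 3: x=[9.6410] v=[-0.2929]
Step 4: x=[9.6026] v=[-0.3840]
Step 5: x=[9.5556] v=[-0.4696]
Step 6: x=[9.5007] v=[-0.5486]
Step 7: x=[9.4387] v=[-0.6198]
Step 8: x=[9.3705] v=[-0.6821]
Step 9: x=[9.2970] v=[-0.7348]
Step 10: x=[9.2193] v=[-0.7770]
Step 11: x=[9.1385] v=[-0.8082]
Step 12: x=[9.0557] v=[-0.8279]
Step 13: x=[8.9721] v=[-0.8358]
Step 14: x=[8.8889] v=[-0.8318]
Step 15: x=[8.8073] v=[-0.8160]
Step 16: x=[8.7284] v=[-0.7886]
Step 17: x=[8.6534] v=[-0.7500]
Step 18: x=[8.5833] v=[-0.7008]
Step 19: x=[8.5191] v=[-0.6416]
Step 20: x=[8.4618] v=[-0.5733]
Step 21: x=[8.4121] v=[-0.4968]
Step 22: x=[8.3708] v=[-0.4133]
Step 23: x=[8.3384] v=[-0.3239]
Step 24: x=[8.3154] v=[-0.2299]
Step 25: x=[8.3021] v=[-0.1326]
Step 26: x=[8.2988] v=[-0.0334]
Step 27: x=[8.3054] v=[0.0662]
First v>=0 after going negative at step 27, time=2.7000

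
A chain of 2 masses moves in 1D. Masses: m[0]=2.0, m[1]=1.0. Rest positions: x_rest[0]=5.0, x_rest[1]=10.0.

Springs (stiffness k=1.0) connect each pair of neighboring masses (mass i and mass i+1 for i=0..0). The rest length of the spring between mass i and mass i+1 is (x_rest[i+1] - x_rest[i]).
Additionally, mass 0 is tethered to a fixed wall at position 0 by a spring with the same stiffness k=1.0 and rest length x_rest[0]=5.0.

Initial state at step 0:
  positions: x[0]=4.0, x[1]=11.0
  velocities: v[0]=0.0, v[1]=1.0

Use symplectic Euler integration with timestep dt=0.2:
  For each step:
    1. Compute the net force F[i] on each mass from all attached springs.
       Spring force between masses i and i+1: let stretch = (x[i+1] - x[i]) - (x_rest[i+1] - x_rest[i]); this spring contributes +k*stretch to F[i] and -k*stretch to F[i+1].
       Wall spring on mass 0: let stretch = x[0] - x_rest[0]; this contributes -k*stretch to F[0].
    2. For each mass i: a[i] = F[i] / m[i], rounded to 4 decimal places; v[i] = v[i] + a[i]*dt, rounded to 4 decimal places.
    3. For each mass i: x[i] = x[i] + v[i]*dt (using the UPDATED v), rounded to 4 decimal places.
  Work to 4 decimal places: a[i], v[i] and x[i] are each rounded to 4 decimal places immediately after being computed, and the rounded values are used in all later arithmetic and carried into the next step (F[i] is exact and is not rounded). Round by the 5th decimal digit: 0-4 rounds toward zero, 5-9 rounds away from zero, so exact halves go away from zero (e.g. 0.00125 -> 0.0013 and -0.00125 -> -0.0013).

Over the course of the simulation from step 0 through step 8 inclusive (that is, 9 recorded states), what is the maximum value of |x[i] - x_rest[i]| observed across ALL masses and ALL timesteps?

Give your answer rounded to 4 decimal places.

Answer: 1.1576

Derivation:
Step 0: x=[4.0000 11.0000] v=[0.0000 1.0000]
Step 1: x=[4.0600 11.1200] v=[0.3000 0.6000]
Step 2: x=[4.1800 11.1576] v=[0.6000 0.1880]
Step 3: x=[4.3560 11.1161] v=[0.8798 -0.2075]
Step 4: x=[4.5800 11.0042] v=[1.1202 -0.5595]
Step 5: x=[4.8409 10.8353] v=[1.3046 -0.8443]
Step 6: x=[5.1249 10.6267] v=[1.4200 -1.0432]
Step 7: x=[5.4164 10.3980] v=[1.4577 -1.1436]
Step 8: x=[5.6992 10.1700] v=[1.4142 -1.1399]
Max displacement = 1.1576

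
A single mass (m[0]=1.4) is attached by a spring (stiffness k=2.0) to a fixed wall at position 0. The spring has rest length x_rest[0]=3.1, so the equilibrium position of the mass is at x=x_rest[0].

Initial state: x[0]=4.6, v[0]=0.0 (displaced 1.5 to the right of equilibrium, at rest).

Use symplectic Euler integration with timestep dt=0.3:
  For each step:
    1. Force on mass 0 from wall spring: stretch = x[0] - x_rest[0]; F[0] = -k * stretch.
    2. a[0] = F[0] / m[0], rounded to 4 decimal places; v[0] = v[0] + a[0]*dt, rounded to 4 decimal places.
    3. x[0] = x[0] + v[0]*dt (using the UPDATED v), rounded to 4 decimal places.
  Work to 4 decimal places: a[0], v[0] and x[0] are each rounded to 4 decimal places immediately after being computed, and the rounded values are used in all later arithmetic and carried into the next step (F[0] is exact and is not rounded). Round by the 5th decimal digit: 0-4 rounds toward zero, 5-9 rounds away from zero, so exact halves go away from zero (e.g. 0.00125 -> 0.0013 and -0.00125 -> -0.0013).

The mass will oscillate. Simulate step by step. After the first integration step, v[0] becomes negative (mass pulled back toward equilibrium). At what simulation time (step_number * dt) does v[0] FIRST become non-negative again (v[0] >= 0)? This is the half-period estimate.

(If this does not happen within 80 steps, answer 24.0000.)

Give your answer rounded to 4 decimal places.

Step 0: x=[4.6000] v=[0.0000]
Step 1: x=[4.4071] v=[-0.6429]
Step 2: x=[4.0462] v=[-1.2031]
Step 3: x=[3.5636] v=[-1.6086]
Step 4: x=[3.0214] v=[-1.8073]
Step 5: x=[2.4893] v=[-1.7736]
Step 6: x=[2.0357] v=[-1.5119]
Step 7: x=[1.7190] v=[-1.0558]
Step 8: x=[1.5798] v=[-0.4639]
Step 9: x=[1.6361] v=[0.1876]
First v>=0 after going negative at step 9, time=2.7000

Answer: 2.7000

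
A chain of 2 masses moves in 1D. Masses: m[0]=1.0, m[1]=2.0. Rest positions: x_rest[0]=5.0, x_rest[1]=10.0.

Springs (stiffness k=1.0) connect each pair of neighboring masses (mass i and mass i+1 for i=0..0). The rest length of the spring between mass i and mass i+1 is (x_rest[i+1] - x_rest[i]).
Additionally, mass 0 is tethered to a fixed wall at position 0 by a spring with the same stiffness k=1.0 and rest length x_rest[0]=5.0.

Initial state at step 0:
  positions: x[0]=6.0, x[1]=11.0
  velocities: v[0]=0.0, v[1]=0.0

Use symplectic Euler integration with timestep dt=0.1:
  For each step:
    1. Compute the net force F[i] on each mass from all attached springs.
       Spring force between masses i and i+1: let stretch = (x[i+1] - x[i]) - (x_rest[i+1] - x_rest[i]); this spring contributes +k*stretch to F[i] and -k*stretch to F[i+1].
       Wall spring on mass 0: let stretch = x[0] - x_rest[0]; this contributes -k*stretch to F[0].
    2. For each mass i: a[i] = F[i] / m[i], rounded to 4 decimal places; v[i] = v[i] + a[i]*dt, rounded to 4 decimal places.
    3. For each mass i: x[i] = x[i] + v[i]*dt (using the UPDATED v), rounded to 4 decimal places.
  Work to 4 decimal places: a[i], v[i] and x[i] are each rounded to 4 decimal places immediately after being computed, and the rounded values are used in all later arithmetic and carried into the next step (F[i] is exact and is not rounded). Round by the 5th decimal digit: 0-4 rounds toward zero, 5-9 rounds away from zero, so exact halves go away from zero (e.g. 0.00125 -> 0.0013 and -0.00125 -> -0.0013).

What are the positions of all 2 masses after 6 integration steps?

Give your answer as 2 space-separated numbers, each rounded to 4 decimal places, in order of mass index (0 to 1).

Answer: 5.8037 10.9966

Derivation:
Step 0: x=[6.0000 11.0000] v=[0.0000 0.0000]
Step 1: x=[5.9900 11.0000] v=[-0.1000 0.0000]
Step 2: x=[5.9702 11.0000] v=[-0.1980 -0.0005]
Step 3: x=[5.9410 10.9998] v=[-0.2920 -0.0020]
Step 4: x=[5.9030 10.9993] v=[-0.3802 -0.0049]
Step 5: x=[5.8569 10.9983] v=[-0.4609 -0.0097]
Step 6: x=[5.8037 10.9966] v=[-0.5325 -0.0168]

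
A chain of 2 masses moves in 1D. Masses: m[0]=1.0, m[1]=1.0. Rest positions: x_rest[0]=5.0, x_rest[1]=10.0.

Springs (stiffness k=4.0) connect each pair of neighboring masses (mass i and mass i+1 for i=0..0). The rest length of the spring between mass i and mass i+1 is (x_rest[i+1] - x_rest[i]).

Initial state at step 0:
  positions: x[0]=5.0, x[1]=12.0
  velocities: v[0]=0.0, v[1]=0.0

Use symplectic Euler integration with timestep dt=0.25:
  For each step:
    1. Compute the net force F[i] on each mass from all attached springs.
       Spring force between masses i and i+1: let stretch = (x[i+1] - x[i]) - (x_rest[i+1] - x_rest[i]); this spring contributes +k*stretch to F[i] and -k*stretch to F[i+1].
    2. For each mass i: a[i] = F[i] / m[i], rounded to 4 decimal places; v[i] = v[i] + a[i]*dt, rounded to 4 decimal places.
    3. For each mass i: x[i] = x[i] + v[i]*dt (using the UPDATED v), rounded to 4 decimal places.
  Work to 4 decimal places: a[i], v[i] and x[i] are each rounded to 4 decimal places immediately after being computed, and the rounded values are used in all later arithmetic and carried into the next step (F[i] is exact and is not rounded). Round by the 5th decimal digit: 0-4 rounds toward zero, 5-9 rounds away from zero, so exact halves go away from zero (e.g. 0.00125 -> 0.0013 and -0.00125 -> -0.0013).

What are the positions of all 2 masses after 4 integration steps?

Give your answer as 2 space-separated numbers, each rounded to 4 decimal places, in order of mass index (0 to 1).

Answer: 7.0625 9.9375

Derivation:
Step 0: x=[5.0000 12.0000] v=[0.0000 0.0000]
Step 1: x=[5.5000 11.5000] v=[2.0000 -2.0000]
Step 2: x=[6.2500 10.7500] v=[3.0000 -3.0000]
Step 3: x=[6.8750 10.1250] v=[2.5000 -2.5000]
Step 4: x=[7.0625 9.9375] v=[0.7500 -0.7500]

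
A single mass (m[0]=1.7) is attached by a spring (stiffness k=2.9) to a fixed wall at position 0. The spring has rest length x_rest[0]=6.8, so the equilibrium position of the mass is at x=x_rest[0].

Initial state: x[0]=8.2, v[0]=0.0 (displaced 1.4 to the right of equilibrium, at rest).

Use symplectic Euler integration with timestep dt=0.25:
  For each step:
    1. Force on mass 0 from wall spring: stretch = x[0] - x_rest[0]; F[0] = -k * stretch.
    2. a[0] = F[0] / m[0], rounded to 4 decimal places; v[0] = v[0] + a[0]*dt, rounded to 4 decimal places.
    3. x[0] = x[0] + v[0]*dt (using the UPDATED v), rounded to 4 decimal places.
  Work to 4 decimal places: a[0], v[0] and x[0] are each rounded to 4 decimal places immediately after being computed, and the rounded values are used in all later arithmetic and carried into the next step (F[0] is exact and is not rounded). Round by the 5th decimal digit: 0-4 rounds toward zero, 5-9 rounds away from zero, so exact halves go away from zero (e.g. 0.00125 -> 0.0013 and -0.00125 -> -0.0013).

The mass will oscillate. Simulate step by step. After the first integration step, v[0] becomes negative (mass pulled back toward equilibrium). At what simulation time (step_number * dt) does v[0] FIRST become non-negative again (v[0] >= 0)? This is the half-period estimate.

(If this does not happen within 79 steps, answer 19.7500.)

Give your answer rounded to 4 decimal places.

Answer: 2.5000

Derivation:
Step 0: x=[8.2000] v=[0.0000]
Step 1: x=[8.0507] v=[-0.5971]
Step 2: x=[7.7681] v=[-1.1305]
Step 3: x=[7.3823] v=[-1.5434]
Step 4: x=[6.9344] v=[-1.7917]
Step 5: x=[6.4722] v=[-1.8490]
Step 6: x=[6.0449] v=[-1.7092]
Step 7: x=[5.6981] v=[-1.3872]
Step 8: x=[5.4688] v=[-0.9173]
Step 9: x=[5.3814] v=[-0.3496]
Step 10: x=[5.4453] v=[0.2554]
First v>=0 after going negative at step 10, time=2.5000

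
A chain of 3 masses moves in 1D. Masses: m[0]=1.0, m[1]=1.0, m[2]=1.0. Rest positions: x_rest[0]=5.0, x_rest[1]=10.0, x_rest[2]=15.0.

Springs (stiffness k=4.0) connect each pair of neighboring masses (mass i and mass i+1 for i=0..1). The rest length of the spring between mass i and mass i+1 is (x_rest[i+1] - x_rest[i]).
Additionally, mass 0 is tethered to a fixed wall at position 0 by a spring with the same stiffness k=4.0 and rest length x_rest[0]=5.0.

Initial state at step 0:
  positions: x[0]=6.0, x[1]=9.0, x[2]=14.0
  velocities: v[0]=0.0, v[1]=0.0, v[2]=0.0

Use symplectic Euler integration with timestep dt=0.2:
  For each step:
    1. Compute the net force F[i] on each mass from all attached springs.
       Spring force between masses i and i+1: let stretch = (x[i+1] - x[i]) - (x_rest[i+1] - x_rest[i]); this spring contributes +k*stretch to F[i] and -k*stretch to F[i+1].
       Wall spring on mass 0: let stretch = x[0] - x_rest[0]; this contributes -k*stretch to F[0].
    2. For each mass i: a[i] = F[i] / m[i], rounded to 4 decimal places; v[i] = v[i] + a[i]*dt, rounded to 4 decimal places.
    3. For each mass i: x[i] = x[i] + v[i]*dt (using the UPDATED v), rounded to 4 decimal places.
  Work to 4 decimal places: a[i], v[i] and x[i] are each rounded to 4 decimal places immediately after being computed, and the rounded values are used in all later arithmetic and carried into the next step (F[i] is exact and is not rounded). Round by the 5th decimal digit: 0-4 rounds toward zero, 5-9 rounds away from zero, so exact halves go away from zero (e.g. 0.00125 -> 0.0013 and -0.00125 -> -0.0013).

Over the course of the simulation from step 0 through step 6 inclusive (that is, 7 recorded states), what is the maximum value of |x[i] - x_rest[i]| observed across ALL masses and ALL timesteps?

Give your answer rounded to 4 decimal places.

Step 0: x=[6.0000 9.0000 14.0000] v=[0.0000 0.0000 0.0000]
Step 1: x=[5.5200 9.3200 14.0000] v=[-2.4000 1.6000 0.0000]
Step 2: x=[4.7648 9.7808 14.0512] v=[-3.7760 2.3040 0.2560]
Step 3: x=[4.0498 10.1223 14.2191] v=[-3.5750 1.7075 0.8397]
Step 4: x=[3.6584 10.1477 14.5316] v=[-1.9568 0.1269 1.5623]
Step 5: x=[3.7200 9.8362 14.9426] v=[0.3079 -1.5574 2.0552]
Step 6: x=[4.1650 9.3632 15.3366] v=[2.2249 -2.3652 1.9701]
Max displacement = 1.3416

Answer: 1.3416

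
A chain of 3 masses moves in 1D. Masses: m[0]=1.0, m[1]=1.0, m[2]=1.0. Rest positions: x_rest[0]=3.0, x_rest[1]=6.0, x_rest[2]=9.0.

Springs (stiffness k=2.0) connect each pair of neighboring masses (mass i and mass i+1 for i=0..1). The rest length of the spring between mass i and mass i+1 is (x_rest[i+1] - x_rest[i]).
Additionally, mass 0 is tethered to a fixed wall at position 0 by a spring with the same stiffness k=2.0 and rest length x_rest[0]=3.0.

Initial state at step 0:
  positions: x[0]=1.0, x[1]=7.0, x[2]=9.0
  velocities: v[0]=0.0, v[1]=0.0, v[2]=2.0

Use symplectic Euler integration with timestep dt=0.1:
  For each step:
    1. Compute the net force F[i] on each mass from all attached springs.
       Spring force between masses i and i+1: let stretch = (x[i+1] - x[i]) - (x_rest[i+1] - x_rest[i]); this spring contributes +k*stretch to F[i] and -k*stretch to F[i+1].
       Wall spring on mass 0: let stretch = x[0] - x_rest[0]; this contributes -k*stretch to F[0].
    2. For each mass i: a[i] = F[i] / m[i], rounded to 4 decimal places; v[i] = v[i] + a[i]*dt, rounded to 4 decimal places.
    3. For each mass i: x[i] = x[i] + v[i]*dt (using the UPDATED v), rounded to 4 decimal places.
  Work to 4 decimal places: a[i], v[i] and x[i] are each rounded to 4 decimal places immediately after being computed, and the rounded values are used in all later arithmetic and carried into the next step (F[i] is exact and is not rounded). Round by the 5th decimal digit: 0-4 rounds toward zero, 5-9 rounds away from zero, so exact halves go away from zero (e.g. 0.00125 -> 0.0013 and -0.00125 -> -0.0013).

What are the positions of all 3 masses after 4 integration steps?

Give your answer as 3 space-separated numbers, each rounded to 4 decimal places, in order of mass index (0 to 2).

Step 0: x=[1.0000 7.0000 9.0000] v=[0.0000 0.0000 2.0000]
Step 1: x=[1.1000 6.9200 9.2200] v=[1.0000 -0.8000 2.2000]
Step 2: x=[1.2944 6.7696 9.4540] v=[1.9440 -1.5040 2.3400]
Step 3: x=[1.5724 6.5634 9.6943] v=[2.7802 -2.0622 2.4031]
Step 4: x=[1.9188 6.3200 9.9320] v=[3.4639 -2.4342 2.3769]

Answer: 1.9188 6.3200 9.9320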